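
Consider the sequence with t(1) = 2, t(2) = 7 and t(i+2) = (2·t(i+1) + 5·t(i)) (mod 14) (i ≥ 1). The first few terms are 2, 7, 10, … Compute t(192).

9

Computing terms: t(1) = 2; t(2) = 7; t(3) = 10; t(4) = 13; t(5) = 6; t(6) = 7; t(7) = 2; t(8) = 11; t(9) = 4; t(10) = 7; t(11) = 6; t(12) = 5; t(13) = 12; t(14) = 7; t(15) = 4; t(16) = 1; t(17) = 8; t(18) = 7; t(19) = 12; t(20) = 3; t(21) = 10; t(22) = 7; t(23) = 8; t(24) = 9; t(25) = 2; t(26) = 7.
Since (t(25), t(26)) = (t(1), t(2)) = (2, 7) (two consecutive terms determine the rest), the sequence is periodic with period 24.
So t(192) = t(1 + ((192-1) mod 24)) = t(24) = 9.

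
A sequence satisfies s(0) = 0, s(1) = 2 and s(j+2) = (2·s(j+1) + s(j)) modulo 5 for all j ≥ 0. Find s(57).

We have s(0) = 0,  s(1) = 2,  s(2) = 4,  s(3) = 0,  s(4) = 4,  s(5) = 3,  s(6) = 0,  s(7) = 3,  s(8) = 1,  s(9) = 0,  s(10) = 1,  s(11) = 2,  s(12) = 0,  s(13) = 2.
Since (s(12), s(13)) = (s(0), s(1)) = (0, 2) (two consecutive terms determine the rest), the sequence is periodic with period 12.
So s(57) = s(0 + ((57-0) mod 12)) = s(9) = 0.

0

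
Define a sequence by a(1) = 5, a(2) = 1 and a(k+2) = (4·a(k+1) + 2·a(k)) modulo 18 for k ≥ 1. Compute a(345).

14

We have a(1) = 5; a(2) = 1; a(3) = 14; a(4) = 4; a(5) = 8; a(6) = 4; a(7) = 14; a(8) = 10; a(9) = 14; a(10) = 4.
Since (a(9), a(10)) = (a(3), a(4)) = (14, 4) (two consecutive terms determine the rest), the sequence is eventually periodic: after a pre-period of length 2 it cycles with period 6.
For k ≥ 3, a(k) depends only on (k - 3) mod 6. (345 - 3) mod 6 = 0, so a(345) = a(3) = 14.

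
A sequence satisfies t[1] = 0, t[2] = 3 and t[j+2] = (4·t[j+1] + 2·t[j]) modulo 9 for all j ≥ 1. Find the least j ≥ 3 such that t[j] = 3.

t[1] = 0, t[2] = 3, t[3] = 3, t[4] = 0, t[5] = 6, t[6] = 6, t[7] = 0, t[8] = 3.
Since (t[7], t[8]) = (t[1], t[2]) = (0, 3) (two consecutive terms determine the rest), the sequence is periodic with period 6.
The value 3 first appears (with j ≥ 3) at t[3].

3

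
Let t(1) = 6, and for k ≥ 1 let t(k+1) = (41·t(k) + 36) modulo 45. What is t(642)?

12

t(1) = 6,  t(2) = 12,  t(3) = 33,  t(4) = 39,  t(5) = 15,  t(6) = 21,  t(7) = 42,  t(8) = 3,  t(9) = 24,  t(10) = 30,  t(11) = 6.
Since t(11) = t(1) = 6, the sequence is periodic with period 10.
So t(642) = t(1 + ((642-1) mod 10)) = t(2) = 12.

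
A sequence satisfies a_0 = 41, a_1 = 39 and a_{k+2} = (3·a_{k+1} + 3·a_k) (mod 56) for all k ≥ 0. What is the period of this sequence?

42

Listing terms: a_0 = 41, a_1 = 39, a_2 = 16, a_3 = 53, a_4 = 39, a_5 = 52, a_6 = 49, a_7 = 23, a_8 = 48, a_9 = 45, a_{10} = 55, a_{11} = 20, a_{12} = 1, a_{13} = 7, a_{14} = 24, a_{15} = 37, a_{16} = 15, a_{17} = 44, a_{18} = 9, a_{19} = 47, a_{20} = 0, a_{21} = 29, a_{22} = 31, a_{23} = 12, a_{24} = 17, a_{25} = 31, a_{26} = 32, a_{27} = 21, a_{28} = 47, a_{29} = 36, a_{30} = 25, a_{31} = 15, a_{32} = 8, a_{33} = 13, a_{34} = 7, a_{35} = 4, a_{36} = 33, a_{37} = 55, a_{38} = 40, a_{39} = 5, a_{40} = 23, a_{41} = 28, a_{42} = 41, a_{43} = 39.
The sequence repeats with period 42.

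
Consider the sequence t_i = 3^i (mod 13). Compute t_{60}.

1

We have t_1 = 3,  t_2 = 9,  t_3 = 1,  t_4 = 3.
The sequence repeats with period 3.
(60 - 1) mod 3 = 2, so t_{60} = t_3 = 1.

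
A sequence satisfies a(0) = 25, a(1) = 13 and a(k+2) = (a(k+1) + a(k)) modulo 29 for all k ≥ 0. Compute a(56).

Listing terms: a(0) = 25,  a(1) = 13,  a(2) = 9,  a(3) = 22,  a(4) = 2,  a(5) = 24,  a(6) = 26,  a(7) = 21,  a(8) = 18,  a(9) = 10,  a(10) = 28,  a(11) = 9,  a(12) = 8,  a(13) = 17,  a(14) = 25,  a(15) = 13.
Since (a(14), a(15)) = (a(0), a(1)) = (25, 13) (two consecutive terms determine the rest), the sequence is periodic with period 14.
(56 - 0) mod 14 = 0, so a(56) = a(0) = 25.

25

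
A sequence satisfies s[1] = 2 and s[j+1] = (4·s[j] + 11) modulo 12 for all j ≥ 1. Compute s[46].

11

Listing terms: s[1] = 2; s[2] = 7; s[3] = 3; s[4] = 11; s[5] = 7.
Since s[5] = s[2] = 7, the sequence is eventually periodic: after a pre-period of length 1 it cycles with period 3.
For j ≥ 2, s[j] depends only on (j - 2) mod 3. (46 - 2) mod 3 = 2, so s[46] = s[4] = 11.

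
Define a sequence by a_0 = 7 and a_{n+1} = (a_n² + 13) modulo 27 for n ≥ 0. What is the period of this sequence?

9

Computing terms: a_0 = 7; a_1 = 8; a_2 = 23; a_3 = 2; a_4 = 17; a_5 = 5; a_6 = 11; a_7 = 26; a_8 = 14; a_9 = 20; a_{10} = 8.
Since a_{10} = a_1 = 8, the sequence is eventually periodic: after a pre-period of length 1 it cycles with period 9.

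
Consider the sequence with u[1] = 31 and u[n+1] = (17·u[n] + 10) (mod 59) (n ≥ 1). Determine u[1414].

2

u[1] = 31,  u[2] = 6,  u[3] = 53,  u[4] = 26,  u[5] = 39,  u[6] = 24,  u[7] = 5,  u[8] = 36,  u[9] = 32,  u[10] = 23,  u[11] = 47,  u[12] = 42,  u[13] = 16,  u[14] = 46,  u[15] = 25,  u[16] = 22,  u[17] = 30,  u[18] = 48,  u[19] = 0,  u[20] = 10,  u[21] = 3,  u[22] = 2,  u[23] = 44,  u[24] = 50,  u[25] = 34,  u[26] = 57,  u[27] = 35,  u[28] = 15,  u[29] = 29,  u[30] = 31.
The sequence repeats with period 29.
(1414 - 1) mod 29 = 21, so u[1414] = u[22] = 2.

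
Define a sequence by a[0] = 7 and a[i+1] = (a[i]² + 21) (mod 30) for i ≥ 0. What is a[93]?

Listing terms: a[0] = 7, a[1] = 10, a[2] = 1, a[3] = 22, a[4] = 25, a[5] = 16, a[6] = 7.
The sequence repeats with period 6.
So a[93] = a[0 + ((93-0) mod 6)] = a[3] = 22.

22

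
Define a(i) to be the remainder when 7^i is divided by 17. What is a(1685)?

11

Listing terms: a(0) = 1; a(1) = 7; a(2) = 15; a(3) = 3; a(4) = 4; a(5) = 11; a(6) = 9; a(7) = 12; a(8) = 16; a(9) = 10; a(10) = 2; a(11) = 14; a(12) = 13; a(13) = 6; a(14) = 8; a(15) = 5; a(16) = 1.
The sequence repeats with period 16.
So a(1685) = a(0 + ((1685-0) mod 16)) = a(5) = 11.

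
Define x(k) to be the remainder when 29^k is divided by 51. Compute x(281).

5

Computing terms: x(1) = 29,  x(2) = 25,  x(3) = 11,  x(4) = 13,  x(5) = 20,  x(6) = 19,  x(7) = 41,  x(8) = 16,  x(9) = 5,  x(10) = 43,  x(11) = 23,  x(12) = 4,  x(13) = 14,  x(14) = 49,  x(15) = 44,  x(16) = 1,  x(17) = 29.
The sequence repeats with period 16.
(281 - 1) mod 16 = 8, so x(281) = x(9) = 5.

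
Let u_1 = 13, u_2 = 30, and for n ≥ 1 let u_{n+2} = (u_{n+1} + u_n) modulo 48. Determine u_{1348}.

Listing terms: u_1 = 13; u_2 = 30; u_3 = 43; u_4 = 25; u_5 = 20; u_6 = 45; u_7 = 17; u_8 = 14; u_9 = 31; u_{10} = 45; u_{11} = 28; u_{12} = 25; u_{13} = 5; u_{14} = 30; u_{15} = 35; u_{16} = 17; u_{17} = 4; u_{18} = 21; u_{19} = 25; u_{20} = 46; u_{21} = 23; u_{22} = 21; u_{23} = 44; u_{24} = 17; u_{25} = 13; u_{26} = 30.
Since (u_{25}, u_{26}) = (u_1, u_2) = (13, 30) (two consecutive terms determine the rest), the sequence is periodic with period 24.
(1348 - 1) mod 24 = 3, so u_{1348} = u_4 = 25.

25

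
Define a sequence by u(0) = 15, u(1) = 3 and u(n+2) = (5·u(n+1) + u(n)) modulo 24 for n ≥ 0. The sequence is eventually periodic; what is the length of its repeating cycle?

12

Listing terms: u(0) = 15; u(1) = 3; u(2) = 6; u(3) = 9; u(4) = 3; u(5) = 0; u(6) = 3; u(7) = 15; u(8) = 6; u(9) = 21; u(10) = 15; u(11) = 0; u(12) = 15; u(13) = 3.
Since (u(12), u(13)) = (u(0), u(1)) = (15, 3) (two consecutive terms determine the rest), the sequence is periodic with period 12.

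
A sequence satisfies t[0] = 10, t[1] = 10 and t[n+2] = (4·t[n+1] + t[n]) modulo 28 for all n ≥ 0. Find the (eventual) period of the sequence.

16

Listing terms: t[0] = 10, t[1] = 10, t[2] = 22, t[3] = 14, t[4] = 22, t[5] = 18, t[6] = 10, t[7] = 2, t[8] = 18, t[9] = 18, t[10] = 6, t[11] = 14, t[12] = 6, t[13] = 10, t[14] = 18, t[15] = 26, t[16] = 10, t[17] = 10.
Since (t[16], t[17]) = (t[0], t[1]) = (10, 10) (two consecutive terms determine the rest), the sequence is periodic with period 16.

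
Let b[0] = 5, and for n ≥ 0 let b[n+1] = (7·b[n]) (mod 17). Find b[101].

4

Listing terms: b[0] = 5,  b[1] = 1,  b[2] = 7,  b[3] = 15,  b[4] = 3,  b[5] = 4,  b[6] = 11,  b[7] = 9,  b[8] = 12,  b[9] = 16,  b[10] = 10,  b[11] = 2,  b[12] = 14,  b[13] = 13,  b[14] = 6,  b[15] = 8,  b[16] = 5.
The sequence repeats with period 16.
So b[101] = b[0 + ((101-0) mod 16)] = b[5] = 4.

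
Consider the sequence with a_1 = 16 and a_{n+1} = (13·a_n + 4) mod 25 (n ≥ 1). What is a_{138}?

22

Listing terms: a_1 = 16,  a_2 = 12,  a_3 = 10,  a_4 = 9,  a_5 = 21,  a_6 = 2,  a_7 = 5,  a_8 = 19,  a_9 = 1,  a_{10} = 17,  a_{11} = 0,  a_{12} = 4,  a_{13} = 6,  a_{14} = 7,  a_{15} = 20,  a_{16} = 14,  a_{17} = 11,  a_{18} = 22,  a_{19} = 15,  a_{20} = 24,  a_{21} = 16.
The sequence repeats with period 20.
So a_{138} = a_{1 + ((138-1) mod 20)} = a_{18} = 22.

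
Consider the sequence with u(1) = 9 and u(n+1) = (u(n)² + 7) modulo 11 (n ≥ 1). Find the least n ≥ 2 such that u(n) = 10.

Listing terms: u(1) = 9,  u(2) = 0,  u(3) = 7,  u(4) = 1,  u(5) = 8,  u(6) = 5,  u(7) = 10,  u(8) = 8.
Since u(8) = u(5) = 8, the sequence is eventually periodic: after a pre-period of length 4 it cycles with period 3.
The value 10 first appears (with n ≥ 2) at u(7).

7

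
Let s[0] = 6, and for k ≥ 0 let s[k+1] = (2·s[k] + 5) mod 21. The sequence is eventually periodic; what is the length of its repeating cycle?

Computing terms: s[0] = 6; s[1] = 17; s[2] = 18; s[3] = 20; s[4] = 3; s[5] = 11; s[6] = 6.
Since s[6] = s[0] = 6, the sequence is periodic with period 6.

6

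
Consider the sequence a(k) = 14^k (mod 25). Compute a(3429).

We have a(0) = 1,  a(1) = 14,  a(2) = 21,  a(3) = 19,  a(4) = 16,  a(5) = 24,  a(6) = 11,  a(7) = 4,  a(8) = 6,  a(9) = 9,  a(10) = 1.
Since a(10) = a(0) = 1, the sequence is periodic with period 10.
(3429 - 0) mod 10 = 9, so a(3429) = a(9) = 9.

9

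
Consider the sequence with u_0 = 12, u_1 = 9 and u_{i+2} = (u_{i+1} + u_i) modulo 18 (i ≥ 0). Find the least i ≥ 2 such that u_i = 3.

Listing terms: u_0 = 12, u_1 = 9, u_2 = 3, u_3 = 12, u_4 = 15, u_5 = 9, u_6 = 6, u_7 = 15, u_8 = 3, u_9 = 0, u_{10} = 3, u_{11} = 3, u_{12} = 6, u_{13} = 9, u_{14} = 15, u_{15} = 6, u_{16} = 3, u_{17} = 9, u_{18} = 12, u_{19} = 3, u_{20} = 15, u_{21} = 0, u_{22} = 15, u_{23} = 15, u_{24} = 12, u_{25} = 9.
Since (u_{24}, u_{25}) = (u_0, u_1) = (12, 9) (two consecutive terms determine the rest), the sequence is periodic with period 24.
The value 3 first appears (with i ≥ 2) at u_2.

2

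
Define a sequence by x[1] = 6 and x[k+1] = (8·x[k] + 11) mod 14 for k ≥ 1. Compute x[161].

Listing terms: x[1] = 6; x[2] = 3; x[3] = 7; x[4] = 11; x[5] = 1; x[6] = 5; x[7] = 9; x[8] = 13; x[9] = 3.
Since x[9] = x[2] = 3, the sequence is eventually periodic: after a pre-period of length 1 it cycles with period 7.
For k ≥ 2, x[k] depends only on (k - 2) mod 7. (161 - 2) mod 7 = 5, so x[161] = x[7] = 9.

9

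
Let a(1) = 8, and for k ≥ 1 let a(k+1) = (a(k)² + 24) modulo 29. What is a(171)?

20

We have a(1) = 8, a(2) = 1, a(3) = 25, a(4) = 11, a(5) = 0, a(6) = 24, a(7) = 20, a(8) = 18, a(9) = 0.
Since a(9) = a(5) = 0, the sequence is eventually periodic: after a pre-period of length 4 it cycles with period 4.
For k ≥ 5, a(k) depends only on (k - 5) mod 4. (171 - 5) mod 4 = 2, so a(171) = a(7) = 20.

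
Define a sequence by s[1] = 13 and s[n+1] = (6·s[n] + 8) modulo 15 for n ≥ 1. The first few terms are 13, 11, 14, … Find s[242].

11

Computing terms: s[1] = 13, s[2] = 11, s[3] = 14, s[4] = 2, s[5] = 5, s[6] = 8, s[7] = 11.
Since s[7] = s[2] = 11, the sequence is eventually periodic: after a pre-period of length 1 it cycles with period 5.
For n ≥ 2, s[n] depends only on (n - 2) mod 5. (242 - 2) mod 5 = 0, so s[242] = s[2] = 11.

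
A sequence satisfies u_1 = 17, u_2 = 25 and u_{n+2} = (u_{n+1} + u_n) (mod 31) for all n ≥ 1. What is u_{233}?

22

Listing terms: u_1 = 17; u_2 = 25; u_3 = 11; u_4 = 5; u_5 = 16; u_6 = 21; u_7 = 6; u_8 = 27; u_9 = 2; u_{10} = 29; u_{11} = 0; u_{12} = 29; u_{13} = 29; u_{14} = 27; u_{15} = 25; u_{16} = 21; u_{17} = 15; u_{18} = 5; u_{19} = 20; u_{20} = 25; u_{21} = 14; u_{22} = 8; u_{23} = 22; u_{24} = 30; u_{25} = 21; u_{26} = 20; u_{27} = 10; u_{28} = 30; u_{29} = 9; u_{30} = 8; u_{31} = 17; u_{32} = 25.
The sequence repeats with period 30.
So u_{233} = u_{1 + ((233-1) mod 30)} = u_{23} = 22.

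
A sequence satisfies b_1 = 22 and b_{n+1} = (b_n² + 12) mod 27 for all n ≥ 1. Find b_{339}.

4

We have b_1 = 22; b_2 = 10; b_3 = 4; b_4 = 1; b_5 = 13; b_6 = 19; b_7 = 22.
The sequence repeats with period 6.
(339 - 1) mod 6 = 2, so b_{339} = b_3 = 4.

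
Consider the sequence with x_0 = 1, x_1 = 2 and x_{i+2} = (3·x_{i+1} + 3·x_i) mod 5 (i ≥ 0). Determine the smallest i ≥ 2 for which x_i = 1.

We have x_0 = 1, x_1 = 2, x_2 = 4, x_3 = 3, x_4 = 1, x_5 = 2.
Since (x_4, x_5) = (x_0, x_1) = (1, 2) (two consecutive terms determine the rest), the sequence is periodic with period 4.
The value 1 next appears (with i ≥ 2) at x_4.

4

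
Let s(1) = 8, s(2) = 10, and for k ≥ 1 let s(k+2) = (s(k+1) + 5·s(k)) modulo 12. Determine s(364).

Computing terms: s(1) = 8, s(2) = 10, s(3) = 2, s(4) = 4, s(5) = 2, s(6) = 10, s(7) = 8, s(8) = 10.
Since (s(7), s(8)) = (s(1), s(2)) = (8, 10) (two consecutive terms determine the rest), the sequence is periodic with period 6.
So s(364) = s(1 + ((364-1) mod 6)) = s(4) = 4.

4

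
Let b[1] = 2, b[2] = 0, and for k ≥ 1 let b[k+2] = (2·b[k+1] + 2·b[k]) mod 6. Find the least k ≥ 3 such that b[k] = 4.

b[1] = 2,  b[2] = 0,  b[3] = 4,  b[4] = 2,  b[5] = 0.
The sequence repeats with period 3.
The value 4 first appears (with k ≥ 3) at b[3].

3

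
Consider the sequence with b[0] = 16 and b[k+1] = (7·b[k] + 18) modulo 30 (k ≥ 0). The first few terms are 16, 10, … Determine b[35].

We have b[0] = 16; b[1] = 10; b[2] = 28; b[3] = 4; b[4] = 16.
The sequence repeats with period 4.
(35 - 0) mod 4 = 3, so b[35] = b[3] = 4.

4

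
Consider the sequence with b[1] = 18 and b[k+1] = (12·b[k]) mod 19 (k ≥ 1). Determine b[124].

Listing terms: b[1] = 18, b[2] = 7, b[3] = 8, b[4] = 1, b[5] = 12, b[6] = 11, b[7] = 18.
Since b[7] = b[1] = 18, the sequence is periodic with period 6.
So b[124] = b[1 + ((124-1) mod 6)] = b[4] = 1.

1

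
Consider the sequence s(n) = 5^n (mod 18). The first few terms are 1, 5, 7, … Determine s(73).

We have s(0) = 1, s(1) = 5, s(2) = 7, s(3) = 17, s(4) = 13, s(5) = 11, s(6) = 1.
Since s(6) = s(0) = 1, the sequence is periodic with period 6.
So s(73) = s(0 + ((73-0) mod 6)) = s(1) = 5.

5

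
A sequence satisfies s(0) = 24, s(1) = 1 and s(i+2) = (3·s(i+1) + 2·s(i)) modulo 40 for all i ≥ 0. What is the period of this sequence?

We have s(0) = 24, s(1) = 1, s(2) = 11, s(3) = 35, s(4) = 7, s(5) = 11, s(6) = 7, s(7) = 3, s(8) = 23, s(9) = 35, s(10) = 31, s(11) = 3, s(12) = 31, s(13) = 19, s(14) = 39, s(15) = 35, s(16) = 23, s(17) = 19, s(18) = 23, s(19) = 27, s(20) = 7, s(21) = 35, s(22) = 39, s(23) = 27, s(24) = 39, s(25) = 11, s(26) = 31, s(27) = 35, s(28) = 7.
Since (s(27), s(28)) = (s(3), s(4)) = (35, 7) (two consecutive terms determine the rest), the sequence is eventually periodic: after a pre-period of length 3 it cycles with period 24.

24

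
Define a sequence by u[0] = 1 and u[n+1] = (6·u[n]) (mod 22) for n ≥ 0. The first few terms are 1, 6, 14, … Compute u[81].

Computing terms: u[0] = 1, u[1] = 6, u[2] = 14, u[3] = 18, u[4] = 20, u[5] = 10, u[6] = 16, u[7] = 8, u[8] = 4, u[9] = 2, u[10] = 12, u[11] = 6.
Since u[11] = u[1] = 6, the sequence is eventually periodic: after a pre-period of length 1 it cycles with period 10.
For n ≥ 1, u[n] depends only on (n - 1) mod 10. (81 - 1) mod 10 = 0, so u[81] = u[1] = 6.

6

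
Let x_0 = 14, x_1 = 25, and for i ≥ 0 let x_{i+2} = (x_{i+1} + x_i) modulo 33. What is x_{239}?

11

x_0 = 14,  x_1 = 25,  x_2 = 6,  x_3 = 31,  x_4 = 4,  x_5 = 2,  x_6 = 6,  x_7 = 8,  x_8 = 14,  x_9 = 22,  x_{10} = 3,  x_{11} = 25,  x_{12} = 28,  x_{13} = 20,  x_{14} = 15,  x_{15} = 2,  x_{16} = 17,  x_{17} = 19,  x_{18} = 3,  x_{19} = 22,  x_{20} = 25,  x_{21} = 14,  x_{22} = 6,  x_{23} = 20,  x_{24} = 26,  x_{25} = 13,  x_{26} = 6,  x_{27} = 19,  x_{28} = 25,  x_{29} = 11,  x_{30} = 3,  x_{31} = 14,  x_{32} = 17,  x_{33} = 31,  x_{34} = 15,  x_{35} = 13,  x_{36} = 28,  x_{37} = 8,  x_{38} = 3,  x_{39} = 11,  x_{40} = 14,  x_{41} = 25.
Since (x_{40}, x_{41}) = (x_0, x_1) = (14, 25) (two consecutive terms determine the rest), the sequence is periodic with period 40.
So x_{239} = x_{0 + ((239-0) mod 40)} = x_{39} = 11.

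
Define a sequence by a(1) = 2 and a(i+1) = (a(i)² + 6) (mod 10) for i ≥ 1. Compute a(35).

0

Listing terms: a(1) = 2,  a(2) = 0,  a(3) = 6,  a(4) = 2.
The sequence repeats with period 3.
So a(35) = a(1 + ((35-1) mod 3)) = a(2) = 0.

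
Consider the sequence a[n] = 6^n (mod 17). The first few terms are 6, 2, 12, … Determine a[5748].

Listing terms: a[1] = 6; a[2] = 2; a[3] = 12; a[4] = 4; a[5] = 7; a[6] = 8; a[7] = 14; a[8] = 16; a[9] = 11; a[10] = 15; a[11] = 5; a[12] = 13; a[13] = 10; a[14] = 9; a[15] = 3; a[16] = 1; a[17] = 6.
The sequence repeats with period 16.
So a[5748] = a[1 + ((5748-1) mod 16)] = a[4] = 4.

4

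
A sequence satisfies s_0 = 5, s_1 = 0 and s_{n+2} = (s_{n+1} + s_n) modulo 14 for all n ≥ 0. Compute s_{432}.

Listing terms: s_0 = 5; s_1 = 0; s_2 = 5; s_3 = 5; s_4 = 10; s_5 = 1; s_6 = 11; s_7 = 12; s_8 = 9; s_9 = 7; s_{10} = 2; s_{11} = 9; s_{12} = 11; s_{13} = 6; s_{14} = 3; s_{15} = 9; s_{16} = 12; s_{17} = 7; s_{18} = 5; s_{19} = 12; s_{20} = 3; s_{21} = 1; s_{22} = 4; s_{23} = 5; s_{24} = 9; s_{25} = 0; s_{26} = 9; s_{27} = 9; s_{28} = 4; s_{29} = 13; s_{30} = 3; s_{31} = 2; s_{32} = 5; s_{33} = 7; s_{34} = 12; s_{35} = 5; s_{36} = 3; s_{37} = 8; s_{38} = 11; s_{39} = 5; s_{40} = 2; s_{41} = 7; s_{42} = 9; s_{43} = 2; s_{44} = 11; s_{45} = 13; s_{46} = 10; s_{47} = 9; s_{48} = 5; s_{49} = 0.
The sequence repeats with period 48.
(432 - 0) mod 48 = 0, so s_{432} = s_0 = 5.

5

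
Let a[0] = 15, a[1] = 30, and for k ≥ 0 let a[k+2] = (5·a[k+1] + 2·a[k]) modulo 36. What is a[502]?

a[0] = 15,  a[1] = 30,  a[2] = 0,  a[3] = 24,  a[4] = 12,  a[5] = 0,  a[6] = 24.
Since (a[5], a[6]) = (a[2], a[3]) = (0, 24) (two consecutive terms determine the rest), the sequence is eventually periodic: after a pre-period of length 2 it cycles with period 3.
For k ≥ 2, a[k] depends only on (k - 2) mod 3. (502 - 2) mod 3 = 2, so a[502] = a[4] = 12.

12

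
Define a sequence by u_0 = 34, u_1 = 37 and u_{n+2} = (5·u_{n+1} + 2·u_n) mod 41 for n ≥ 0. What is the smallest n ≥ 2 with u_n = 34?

22

Listing terms: u_0 = 34,  u_1 = 37,  u_2 = 7,  u_3 = 27,  u_4 = 26,  u_5 = 20,  u_6 = 29,  u_7 = 21,  u_8 = 40,  u_9 = 37,  u_{10} = 19,  u_{11} = 5,  u_{12} = 22,  u_{13} = 38,  u_{14} = 29,  u_{15} = 16,  u_{16} = 15,  u_{17} = 25,  u_{18} = 32,  u_{19} = 5,  u_{20} = 7,  u_{21} = 4,  u_{22} = 34,  u_{23} = 14,  u_{24} = 15,  u_{25} = 21,  u_{26} = 12,  u_{27} = 20,  u_{28} = 1,  u_{29} = 4,  u_{30} = 22,  u_{31} = 36,  u_{32} = 19,  u_{33} = 3,  u_{34} = 12,  u_{35} = 25,  u_{36} = 26,  u_{37} = 16,  u_{38} = 9,  u_{39} = 36,  u_{40} = 34,  u_{41} = 37.
The sequence repeats with period 40.
The value 34 first appears (with n ≥ 2) at u_{22}.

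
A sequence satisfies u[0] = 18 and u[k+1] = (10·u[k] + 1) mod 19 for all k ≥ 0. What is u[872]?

u[0] = 18; u[1] = 10; u[2] = 6; u[3] = 4; u[4] = 3; u[5] = 12; u[6] = 7; u[7] = 14; u[8] = 8; u[9] = 5; u[10] = 13; u[11] = 17; u[12] = 0; u[13] = 1; u[14] = 11; u[15] = 16; u[16] = 9; u[17] = 15; u[18] = 18.
The sequence repeats with period 18.
So u[872] = u[0 + ((872-0) mod 18)] = u[8] = 8.

8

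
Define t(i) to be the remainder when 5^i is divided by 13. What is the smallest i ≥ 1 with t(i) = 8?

3

Listing terms: t(0) = 1; t(1) = 5; t(2) = 12; t(3) = 8; t(4) = 1.
Since t(4) = t(0) = 1, the sequence is periodic with period 4.
The value 8 first appears (with i ≥ 1) at t(3).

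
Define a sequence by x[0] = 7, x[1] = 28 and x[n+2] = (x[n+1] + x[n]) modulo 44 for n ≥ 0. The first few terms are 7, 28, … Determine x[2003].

41

Computing terms: x[0] = 7,  x[1] = 28,  x[2] = 35,  x[3] = 19,  x[4] = 10,  x[5] = 29,  x[6] = 39,  x[7] = 24,  x[8] = 19,  x[9] = 43,  x[10] = 18,  x[11] = 17,  x[12] = 35,  x[13] = 8,  x[14] = 43,  x[15] = 7,  x[16] = 6,  x[17] = 13,  x[18] = 19,  x[19] = 32,  x[20] = 7,  x[21] = 39,  x[22] = 2,  x[23] = 41,  x[24] = 43,  x[25] = 40,  x[26] = 39,  x[27] = 35,  x[28] = 30,  x[29] = 21,  x[30] = 7,  x[31] = 28.
Since (x[30], x[31]) = (x[0], x[1]) = (7, 28) (two consecutive terms determine the rest), the sequence is periodic with period 30.
So x[2003] = x[0 + ((2003-0) mod 30)] = x[23] = 41.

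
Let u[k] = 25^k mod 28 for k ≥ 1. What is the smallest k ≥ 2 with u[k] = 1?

We have u[1] = 25, u[2] = 9, u[3] = 1, u[4] = 25.
Since u[4] = u[1] = 25, the sequence is periodic with period 3.
The value 1 first appears (with k ≥ 2) at u[3].

3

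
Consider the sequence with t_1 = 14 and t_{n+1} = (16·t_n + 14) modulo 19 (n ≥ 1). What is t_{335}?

We have t_1 = 14, t_2 = 10, t_3 = 3, t_4 = 5, t_5 = 18, t_6 = 17, t_7 = 1, t_8 = 11, t_9 = 0, t_{10} = 14.
The sequence repeats with period 9.
(335 - 1) mod 9 = 1, so t_{335} = t_2 = 10.

10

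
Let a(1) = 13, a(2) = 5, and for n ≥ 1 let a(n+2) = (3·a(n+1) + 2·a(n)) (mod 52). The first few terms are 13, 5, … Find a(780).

a(1) = 13; a(2) = 5; a(3) = 41; a(4) = 29; a(5) = 13; a(6) = 45; a(7) = 5; a(8) = 1; a(9) = 13; a(10) = 41; a(11) = 45; a(12) = 9; a(13) = 13; a(14) = 5.
Since (a(13), a(14)) = (a(1), a(2)) = (13, 5) (two consecutive terms determine the rest), the sequence is periodic with period 12.
(780 - 1) mod 12 = 11, so a(780) = a(12) = 9.

9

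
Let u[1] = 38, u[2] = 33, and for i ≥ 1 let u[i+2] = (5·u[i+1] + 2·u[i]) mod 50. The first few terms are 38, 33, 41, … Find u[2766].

Listing terms: u[1] = 38, u[2] = 33, u[3] = 41, u[4] = 21, u[5] = 37, u[6] = 27, u[7] = 9, u[8] = 49, u[9] = 13, u[10] = 13, u[11] = 41, u[12] = 31, u[13] = 37, u[14] = 47, u[15] = 9, u[16] = 39, u[17] = 13, u[18] = 43, u[19] = 41, u[20] = 41, u[21] = 37, u[22] = 17, u[23] = 9, u[24] = 29, u[25] = 13, u[26] = 23, u[27] = 41, u[28] = 1, u[29] = 37, u[30] = 37, u[31] = 9, u[32] = 19, u[33] = 13, u[34] = 3, u[35] = 41, u[36] = 11, u[37] = 37, u[38] = 7, u[39] = 9, u[40] = 9, u[41] = 13, u[42] = 33, u[43] = 41.
Since (u[42], u[43]) = (u[2], u[3]) = (33, 41) (two consecutive terms determine the rest), the sequence is eventually periodic: after a pre-period of length 1 it cycles with period 40.
For i ≥ 2, u[i] depends only on (i - 2) mod 40. (2766 - 2) mod 40 = 4, so u[2766] = u[6] = 27.

27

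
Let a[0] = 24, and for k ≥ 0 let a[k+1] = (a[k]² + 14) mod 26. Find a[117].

18

Listing terms: a[0] = 24,  a[1] = 18,  a[2] = 0,  a[3] = 14,  a[4] = 2,  a[5] = 18.
Since a[5] = a[1] = 18, the sequence is eventually periodic: after a pre-period of length 1 it cycles with period 4.
For k ≥ 1, a[k] depends only on (k - 1) mod 4. (117 - 1) mod 4 = 0, so a[117] = a[1] = 18.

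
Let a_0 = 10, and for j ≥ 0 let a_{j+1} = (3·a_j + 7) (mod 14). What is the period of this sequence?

6

We have a_0 = 10; a_1 = 9; a_2 = 6; a_3 = 11; a_4 = 12; a_5 = 1; a_6 = 10.
The sequence repeats with period 6.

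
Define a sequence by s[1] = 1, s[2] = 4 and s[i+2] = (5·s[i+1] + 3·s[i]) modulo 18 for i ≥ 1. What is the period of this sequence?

Listing terms: s[1] = 1,  s[2] = 4,  s[3] = 5,  s[4] = 1,  s[5] = 2,  s[6] = 13,  s[7] = 17,  s[8] = 16,  s[9] = 5,  s[10] = 1.
Since (s[9], s[10]) = (s[3], s[4]) = (5, 1) (two consecutive terms determine the rest), the sequence is eventually periodic: after a pre-period of length 2 it cycles with period 6.

6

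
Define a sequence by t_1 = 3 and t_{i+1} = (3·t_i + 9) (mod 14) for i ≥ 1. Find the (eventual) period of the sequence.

t_1 = 3,  t_2 = 4,  t_3 = 7,  t_4 = 2,  t_5 = 1,  t_6 = 12,  t_7 = 3.
The sequence repeats with period 6.

6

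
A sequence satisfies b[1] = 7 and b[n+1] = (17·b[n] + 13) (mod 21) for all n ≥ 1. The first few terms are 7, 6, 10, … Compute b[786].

Listing terms: b[1] = 7,  b[2] = 6,  b[3] = 10,  b[4] = 15,  b[5] = 16,  b[6] = 12,  b[7] = 7.
Since b[7] = b[1] = 7, the sequence is periodic with period 6.
(786 - 1) mod 6 = 5, so b[786] = b[6] = 12.

12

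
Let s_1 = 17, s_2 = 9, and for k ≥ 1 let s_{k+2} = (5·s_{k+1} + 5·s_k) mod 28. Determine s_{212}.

1

Listing terms: s_1 = 17,  s_2 = 9,  s_3 = 18,  s_4 = 23,  s_5 = 9,  s_6 = 20,  s_7 = 5,  s_8 = 13,  s_9 = 6,  s_{10} = 11,  s_{11} = 1,  s_{12} = 4,  s_{13} = 25,  s_{14} = 5,  s_{15} = 10,  s_{16} = 19,  s_{17} = 5,  s_{18} = 8,  s_{19} = 9,  s_{20} = 1,  s_{21} = 22,  s_{22} = 3,  s_{23} = 13,  s_{24} = 24,  s_{25} = 17,  s_{26} = 9.
Since (s_{25}, s_{26}) = (s_1, s_2) = (17, 9) (two consecutive terms determine the rest), the sequence is periodic with period 24.
(212 - 1) mod 24 = 19, so s_{212} = s_{20} = 1.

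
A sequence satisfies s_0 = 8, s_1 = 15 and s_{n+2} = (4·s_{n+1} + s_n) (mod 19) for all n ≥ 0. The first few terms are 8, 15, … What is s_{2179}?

15

Listing terms: s_0 = 8, s_1 = 15, s_2 = 11, s_3 = 2, s_4 = 0, s_5 = 2, s_6 = 8, s_7 = 15.
The sequence repeats with period 6.
So s_{2179} = s_{0 + ((2179-0) mod 6)} = s_1 = 15.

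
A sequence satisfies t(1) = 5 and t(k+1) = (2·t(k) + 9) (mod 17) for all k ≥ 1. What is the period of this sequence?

Computing terms: t(1) = 5, t(2) = 2, t(3) = 13, t(4) = 1, t(5) = 11, t(6) = 14, t(7) = 3, t(8) = 15, t(9) = 5.
Since t(9) = t(1) = 5, the sequence is periodic with period 8.

8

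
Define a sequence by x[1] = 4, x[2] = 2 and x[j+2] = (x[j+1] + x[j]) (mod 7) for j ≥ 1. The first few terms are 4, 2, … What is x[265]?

Computing terms: x[1] = 4; x[2] = 2; x[3] = 6; x[4] = 1; x[5] = 0; x[6] = 1; x[7] = 1; x[8] = 2; x[9] = 3; x[10] = 5; x[11] = 1; x[12] = 6; x[13] = 0; x[14] = 6; x[15] = 6; x[16] = 5; x[17] = 4; x[18] = 2.
The sequence repeats with period 16.
So x[265] = x[1 + ((265-1) mod 16)] = x[9] = 3.

3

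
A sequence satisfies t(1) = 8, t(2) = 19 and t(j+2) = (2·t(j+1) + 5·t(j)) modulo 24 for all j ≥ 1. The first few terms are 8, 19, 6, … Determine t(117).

12

We have t(1) = 8, t(2) = 19, t(3) = 6, t(4) = 11, t(5) = 4, t(6) = 15, t(7) = 2, t(8) = 7, t(9) = 0, t(10) = 11, t(11) = 22, t(12) = 3, t(13) = 20, t(14) = 7, t(15) = 18, t(16) = 23, t(17) = 16, t(18) = 3, t(19) = 14, t(20) = 19, t(21) = 12, t(22) = 23, t(23) = 10, t(24) = 15, t(25) = 8, t(26) = 19.
The sequence repeats with period 24.
(117 - 1) mod 24 = 20, so t(117) = t(21) = 12.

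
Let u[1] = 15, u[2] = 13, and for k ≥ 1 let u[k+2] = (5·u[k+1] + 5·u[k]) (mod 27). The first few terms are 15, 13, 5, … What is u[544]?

We have u[1] = 15, u[2] = 13, u[3] = 5, u[4] = 9, u[5] = 16, u[6] = 17, u[7] = 3, u[8] = 19, u[9] = 2, u[10] = 24, u[11] = 22, u[12] = 14, u[13] = 18, u[14] = 25, u[15] = 26, u[16] = 12, u[17] = 1, u[18] = 11, u[19] = 6, u[20] = 4, u[21] = 23, u[22] = 0, u[23] = 7, u[24] = 8, u[25] = 21, u[26] = 10, u[27] = 20, u[28] = 15, u[29] = 13.
The sequence repeats with period 27.
(544 - 1) mod 27 = 3, so u[544] = u[4] = 9.

9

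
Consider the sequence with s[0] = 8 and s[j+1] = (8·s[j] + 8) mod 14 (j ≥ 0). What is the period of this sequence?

Computing terms: s[0] = 8,  s[1] = 2,  s[2] = 10,  s[3] = 4,  s[4] = 12,  s[5] = 6,  s[6] = 0,  s[7] = 8.
Since s[7] = s[0] = 8, the sequence is periodic with period 7.

7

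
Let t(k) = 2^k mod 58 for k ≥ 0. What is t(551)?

26

Computing terms: t(0) = 1, t(1) = 2, t(2) = 4, t(3) = 8, t(4) = 16, t(5) = 32, t(6) = 6, t(7) = 12, t(8) = 24, t(9) = 48, t(10) = 38, t(11) = 18, t(12) = 36, t(13) = 14, t(14) = 28, t(15) = 56, t(16) = 54, t(17) = 50, t(18) = 42, t(19) = 26, t(20) = 52, t(21) = 46, t(22) = 34, t(23) = 10, t(24) = 20, t(25) = 40, t(26) = 22, t(27) = 44, t(28) = 30, t(29) = 2.
Since t(29) = t(1) = 2, the sequence is eventually periodic: after a pre-period of length 1 it cycles with period 28.
For k ≥ 1, t(k) depends only on (k - 1) mod 28. (551 - 1) mod 28 = 18, so t(551) = t(19) = 26.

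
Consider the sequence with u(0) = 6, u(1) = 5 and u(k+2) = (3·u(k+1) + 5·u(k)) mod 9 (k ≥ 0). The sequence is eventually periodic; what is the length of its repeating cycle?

u(0) = 6; u(1) = 5; u(2) = 0; u(3) = 7; u(4) = 3; u(5) = 8; u(6) = 3; u(7) = 4; u(8) = 0; u(9) = 2; u(10) = 6; u(11) = 1; u(12) = 6; u(13) = 5.
The sequence repeats with period 12.

12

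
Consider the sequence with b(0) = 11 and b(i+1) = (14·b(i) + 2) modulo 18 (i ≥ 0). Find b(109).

12

Computing terms: b(0) = 11,  b(1) = 12,  b(2) = 8,  b(3) = 6,  b(4) = 14,  b(5) = 0,  b(6) = 2,  b(7) = 12.
Since b(7) = b(1) = 12, the sequence is eventually periodic: after a pre-period of length 1 it cycles with period 6.
For i ≥ 1, b(i) depends only on (i - 1) mod 6. (109 - 1) mod 6 = 0, so b(109) = b(1) = 12.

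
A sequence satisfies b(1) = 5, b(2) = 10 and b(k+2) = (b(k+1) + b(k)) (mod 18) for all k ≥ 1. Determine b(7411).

3

We have b(1) = 5,  b(2) = 10,  b(3) = 15,  b(4) = 7,  b(5) = 4,  b(6) = 11,  b(7) = 15,  b(8) = 8,  b(9) = 5,  b(10) = 13,  b(11) = 0,  b(12) = 13,  b(13) = 13,  b(14) = 8,  b(15) = 3,  b(16) = 11,  b(17) = 14,  b(18) = 7,  b(19) = 3,  b(20) = 10,  b(21) = 13,  b(22) = 5,  b(23) = 0,  b(24) = 5,  b(25) = 5,  b(26) = 10.
Since (b(25), b(26)) = (b(1), b(2)) = (5, 10) (two consecutive terms determine the rest), the sequence is periodic with period 24.
(7411 - 1) mod 24 = 18, so b(7411) = b(19) = 3.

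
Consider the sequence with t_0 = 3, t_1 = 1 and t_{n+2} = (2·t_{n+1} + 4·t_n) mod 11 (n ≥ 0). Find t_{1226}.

t_0 = 3, t_1 = 1, t_2 = 3, t_3 = 10, t_4 = 10, t_5 = 5, t_6 = 6, t_7 = 10, t_8 = 0, t_9 = 7, t_{10} = 3, t_{11} = 1.
Since (t_{10}, t_{11}) = (t_0, t_1) = (3, 1) (two consecutive terms determine the rest), the sequence is periodic with period 10.
So t_{1226} = t_{0 + ((1226-0) mod 10)} = t_6 = 6.

6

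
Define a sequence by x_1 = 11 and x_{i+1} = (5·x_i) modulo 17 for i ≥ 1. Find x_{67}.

Computing terms: x_1 = 11,  x_2 = 4,  x_3 = 3,  x_4 = 15,  x_5 = 7,  x_6 = 1,  x_7 = 5,  x_8 = 8,  x_9 = 6,  x_{10} = 13,  x_{11} = 14,  x_{12} = 2,  x_{13} = 10,  x_{14} = 16,  x_{15} = 12,  x_{16} = 9,  x_{17} = 11.
The sequence repeats with period 16.
So x_{67} = x_{1 + ((67-1) mod 16)} = x_3 = 3.

3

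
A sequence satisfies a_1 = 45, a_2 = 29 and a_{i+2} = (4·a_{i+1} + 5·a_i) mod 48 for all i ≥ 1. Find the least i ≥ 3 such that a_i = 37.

a_1 = 45, a_2 = 29, a_3 = 5, a_4 = 21, a_5 = 13, a_6 = 13, a_7 = 21, a_8 = 5, a_9 = 29, a_{10} = 45, a_{11} = 37, a_{12} = 37, a_{13} = 45, a_{14} = 29.
The sequence repeats with period 12.
The value 37 first appears (with i ≥ 3) at a_{11}.

11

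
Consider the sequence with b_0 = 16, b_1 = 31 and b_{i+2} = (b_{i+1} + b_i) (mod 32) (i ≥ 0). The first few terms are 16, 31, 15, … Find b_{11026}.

We have b_0 = 16; b_1 = 31; b_2 = 15; b_3 = 14; b_4 = 29; b_5 = 11; b_6 = 8; b_7 = 19; b_8 = 27; b_9 = 14; b_{10} = 9; b_{11} = 23; b_{12} = 0; b_{13} = 23; b_{14} = 23; b_{15} = 14; b_{16} = 5; b_{17} = 19; b_{18} = 24; b_{19} = 11; b_{20} = 3; b_{21} = 14; b_{22} = 17; b_{23} = 31; b_{24} = 16; b_{25} = 15; b_{26} = 31; b_{27} = 14; b_{28} = 13; b_{29} = 27; b_{30} = 8; b_{31} = 3; b_{32} = 11; b_{33} = 14; b_{34} = 25; b_{35} = 7; b_{36} = 0; b_{37} = 7; b_{38} = 7; b_{39} = 14; b_{40} = 21; b_{41} = 3; b_{42} = 24; b_{43} = 27; b_{44} = 19; b_{45} = 14; b_{46} = 1; b_{47} = 15; b_{48} = 16; b_{49} = 31.
Since (b_{48}, b_{49}) = (b_0, b_1) = (16, 31) (two consecutive terms determine the rest), the sequence is periodic with period 48.
(11026 - 0) mod 48 = 34, so b_{11026} = b_{34} = 25.

25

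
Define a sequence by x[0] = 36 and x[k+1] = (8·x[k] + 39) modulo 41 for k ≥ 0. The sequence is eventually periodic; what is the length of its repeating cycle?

20

Computing terms: x[0] = 36,  x[1] = 40,  x[2] = 31,  x[3] = 0,  x[4] = 39,  x[5] = 23,  x[6] = 18,  x[7] = 19,  x[8] = 27,  x[9] = 9,  x[10] = 29,  x[11] = 25,  x[12] = 34,  x[13] = 24,  x[14] = 26,  x[15] = 1,  x[16] = 6,  x[17] = 5,  x[18] = 38,  x[19] = 15,  x[20] = 36.
The sequence repeats with period 20.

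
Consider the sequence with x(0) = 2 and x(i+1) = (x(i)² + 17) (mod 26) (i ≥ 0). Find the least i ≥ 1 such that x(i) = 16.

x(0) = 2,  x(1) = 21,  x(2) = 16,  x(3) = 13,  x(4) = 4,  x(5) = 7,  x(6) = 14,  x(7) = 5,  x(8) = 16.
Since x(8) = x(2) = 16, the sequence is eventually periodic: after a pre-period of length 2 it cycles with period 6.
The value 16 first appears (with i ≥ 1) at x(2).

2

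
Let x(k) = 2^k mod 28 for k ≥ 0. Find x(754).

16

Listing terms: x(0) = 1; x(1) = 2; x(2) = 4; x(3) = 8; x(4) = 16; x(5) = 4.
Since x(5) = x(2) = 4, the sequence is eventually periodic: after a pre-period of length 2 it cycles with period 3.
For k ≥ 2, x(k) depends only on (k - 2) mod 3. (754 - 2) mod 3 = 2, so x(754) = x(4) = 16.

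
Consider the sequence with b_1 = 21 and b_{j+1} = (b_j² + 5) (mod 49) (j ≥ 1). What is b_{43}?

23

b_1 = 21; b_2 = 5; b_3 = 30; b_4 = 23; b_5 = 44; b_6 = 30.
Since b_6 = b_3 = 30, the sequence is eventually periodic: after a pre-period of length 2 it cycles with period 3.
For j ≥ 3, b_j depends only on (j - 3) mod 3. (43 - 3) mod 3 = 1, so b_{43} = b_4 = 23.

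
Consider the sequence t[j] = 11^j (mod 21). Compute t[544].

4

Listing terms: t[1] = 11,  t[2] = 16,  t[3] = 8,  t[4] = 4,  t[5] = 2,  t[6] = 1,  t[7] = 11.
Since t[7] = t[1] = 11, the sequence is periodic with period 6.
(544 - 1) mod 6 = 3, so t[544] = t[4] = 4.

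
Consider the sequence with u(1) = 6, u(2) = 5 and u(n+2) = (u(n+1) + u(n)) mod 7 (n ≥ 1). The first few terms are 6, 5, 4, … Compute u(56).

Listing terms: u(1) = 6, u(2) = 5, u(3) = 4, u(4) = 2, u(5) = 6, u(6) = 1, u(7) = 0, u(8) = 1, u(9) = 1, u(10) = 2, u(11) = 3, u(12) = 5, u(13) = 1, u(14) = 6, u(15) = 0, u(16) = 6, u(17) = 6, u(18) = 5.
The sequence repeats with period 16.
So u(56) = u(1 + ((56-1) mod 16)) = u(8) = 1.

1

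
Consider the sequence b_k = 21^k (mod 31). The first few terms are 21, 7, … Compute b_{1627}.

Computing terms: b_1 = 21; b_2 = 7; b_3 = 23; b_4 = 18; b_5 = 6; b_6 = 2; b_7 = 11; b_8 = 14; b_9 = 15; b_{10} = 5; b_{11} = 12; b_{12} = 4; b_{13} = 22; b_{14} = 28; b_{15} = 30; b_{16} = 10; b_{17} = 24; b_{18} = 8; b_{19} = 13; b_{20} = 25; b_{21} = 29; b_{22} = 20; b_{23} = 17; b_{24} = 16; b_{25} = 26; b_{26} = 19; b_{27} = 27; b_{28} = 9; b_{29} = 3; b_{30} = 1; b_{31} = 21.
Since b_{31} = b_1 = 21, the sequence is periodic with period 30.
(1627 - 1) mod 30 = 6, so b_{1627} = b_7 = 11.

11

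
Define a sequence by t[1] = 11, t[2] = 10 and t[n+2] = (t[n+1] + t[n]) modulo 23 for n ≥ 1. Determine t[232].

t[1] = 11, t[2] = 10, t[3] = 21, t[4] = 8, t[5] = 6, t[6] = 14, t[7] = 20, t[8] = 11, t[9] = 8, t[10] = 19, t[11] = 4, t[12] = 0, t[13] = 4, t[14] = 4, t[15] = 8, t[16] = 12, t[17] = 20, t[18] = 9, t[19] = 6, t[20] = 15, t[21] = 21, t[22] = 13, t[23] = 11, t[24] = 1, t[25] = 12, t[26] = 13, t[27] = 2, t[28] = 15, t[29] = 17, t[30] = 9, t[31] = 3, t[32] = 12, t[33] = 15, t[34] = 4, t[35] = 19, t[36] = 0, t[37] = 19, t[38] = 19, t[39] = 15, t[40] = 11, t[41] = 3, t[42] = 14, t[43] = 17, t[44] = 8, t[45] = 2, t[46] = 10, t[47] = 12, t[48] = 22, t[49] = 11, t[50] = 10.
Since (t[49], t[50]) = (t[1], t[2]) = (11, 10) (two consecutive terms determine the rest), the sequence is periodic with period 48.
So t[232] = t[1 + ((232-1) mod 48)] = t[40] = 11.

11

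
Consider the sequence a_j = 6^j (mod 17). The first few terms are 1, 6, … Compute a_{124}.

Computing terms: a_0 = 1,  a_1 = 6,  a_2 = 2,  a_3 = 12,  a_4 = 4,  a_5 = 7,  a_6 = 8,  a_7 = 14,  a_8 = 16,  a_9 = 11,  a_{10} = 15,  a_{11} = 5,  a_{12} = 13,  a_{13} = 10,  a_{14} = 9,  a_{15} = 3,  a_{16} = 1.
Since a_{16} = a_0 = 1, the sequence is periodic with period 16.
(124 - 0) mod 16 = 12, so a_{124} = a_{12} = 13.

13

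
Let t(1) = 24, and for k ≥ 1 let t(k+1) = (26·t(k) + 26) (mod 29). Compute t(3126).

t(1) = 24, t(2) = 12, t(3) = 19, t(4) = 27, t(5) = 3, t(6) = 17, t(7) = 4, t(8) = 14, t(9) = 13, t(10) = 16, t(11) = 7, t(12) = 5, t(13) = 11, t(14) = 22, t(15) = 18, t(16) = 1, t(17) = 23, t(18) = 15, t(19) = 10, t(20) = 25, t(21) = 9, t(22) = 28, t(23) = 0, t(24) = 26, t(25) = 6, t(26) = 8, t(27) = 2, t(28) = 20, t(29) = 24.
Since t(29) = t(1) = 24, the sequence is periodic with period 28.
So t(3126) = t(1 + ((3126-1) mod 28)) = t(18) = 15.

15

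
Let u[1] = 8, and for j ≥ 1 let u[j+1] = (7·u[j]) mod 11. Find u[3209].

6

We have u[1] = 8, u[2] = 1, u[3] = 7, u[4] = 5, u[5] = 2, u[6] = 3, u[7] = 10, u[8] = 4, u[9] = 6, u[10] = 9, u[11] = 8.
The sequence repeats with period 10.
(3209 - 1) mod 10 = 8, so u[3209] = u[9] = 6.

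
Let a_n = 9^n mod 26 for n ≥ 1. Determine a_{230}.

Computing terms: a_1 = 9,  a_2 = 3,  a_3 = 1,  a_4 = 9.
The sequence repeats with period 3.
(230 - 1) mod 3 = 1, so a_{230} = a_2 = 3.

3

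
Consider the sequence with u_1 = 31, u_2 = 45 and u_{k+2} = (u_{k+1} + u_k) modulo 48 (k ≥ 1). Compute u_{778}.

21

Computing terms: u_1 = 31, u_2 = 45, u_3 = 28, u_4 = 25, u_5 = 5, u_6 = 30, u_7 = 35, u_8 = 17, u_9 = 4, u_{10} = 21, u_{11} = 25, u_{12} = 46, u_{13} = 23, u_{14} = 21, u_{15} = 44, u_{16} = 17, u_{17} = 13, u_{18} = 30, u_{19} = 43, u_{20} = 25, u_{21} = 20, u_{22} = 45, u_{23} = 17, u_{24} = 14, u_{25} = 31, u_{26} = 45.
Since (u_{25}, u_{26}) = (u_1, u_2) = (31, 45) (two consecutive terms determine the rest), the sequence is periodic with period 24.
(778 - 1) mod 24 = 9, so u_{778} = u_{10} = 21.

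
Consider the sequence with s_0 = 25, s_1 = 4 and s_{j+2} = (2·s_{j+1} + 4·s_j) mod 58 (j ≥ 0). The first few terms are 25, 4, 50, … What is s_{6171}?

56

Computing terms: s_0 = 25; s_1 = 4; s_2 = 50; s_3 = 0; s_4 = 26; s_5 = 52; s_6 = 34; s_7 = 44; s_8 = 50; s_9 = 44; s_{10} = 56; s_{11} = 56; s_{12} = 46; s_{13} = 26; s_{14} = 4; s_{15} = 54; s_{16} = 8; s_{17} = 0; s_{18} = 32; s_{19} = 6; s_{20} = 24; s_{21} = 14; s_{22} = 8; s_{23} = 14; s_{24} = 2; s_{25} = 2; s_{26} = 12; s_{27} = 32; s_{28} = 54; s_{29} = 4; s_{30} = 50.
Since (s_{29}, s_{30}) = (s_1, s_2) = (4, 50) (two consecutive terms determine the rest), the sequence is eventually periodic: after a pre-period of length 1 it cycles with period 28.
For j ≥ 1, s_j depends only on (j - 1) mod 28. (6171 - 1) mod 28 = 10, so s_{6171} = s_{11} = 56.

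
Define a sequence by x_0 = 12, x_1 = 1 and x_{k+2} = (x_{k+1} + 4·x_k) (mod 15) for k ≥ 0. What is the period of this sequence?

x_0 = 12, x_1 = 1, x_2 = 4, x_3 = 8, x_4 = 9, x_5 = 11, x_6 = 2, x_7 = 1, x_8 = 9, x_9 = 13, x_{10} = 4, x_{11} = 11, x_{12} = 12, x_{13} = 11, x_{14} = 14, x_{15} = 13, x_{16} = 9, x_{17} = 1, x_{18} = 7, x_{19} = 11, x_{20} = 9, x_{21} = 8, x_{22} = 14, x_{23} = 1, x_{24} = 12, x_{25} = 1.
Since (x_{24}, x_{25}) = (x_0, x_1) = (12, 1) (two consecutive terms determine the rest), the sequence is periodic with period 24.

24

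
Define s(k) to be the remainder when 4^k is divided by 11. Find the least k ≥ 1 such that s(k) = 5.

s(0) = 1,  s(1) = 4,  s(2) = 5,  s(3) = 9,  s(4) = 3,  s(5) = 1.
The sequence repeats with period 5.
The value 5 first appears (with k ≥ 1) at s(2).

2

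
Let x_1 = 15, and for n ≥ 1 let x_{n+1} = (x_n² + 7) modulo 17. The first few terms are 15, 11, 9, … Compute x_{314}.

We have x_1 = 15; x_2 = 11; x_3 = 9; x_4 = 3; x_5 = 16; x_6 = 8; x_7 = 3.
Since x_7 = x_4 = 3, the sequence is eventually periodic: after a pre-period of length 3 it cycles with period 3.
For n ≥ 4, x_n depends only on (n - 4) mod 3. (314 - 4) mod 3 = 1, so x_{314} = x_5 = 16.

16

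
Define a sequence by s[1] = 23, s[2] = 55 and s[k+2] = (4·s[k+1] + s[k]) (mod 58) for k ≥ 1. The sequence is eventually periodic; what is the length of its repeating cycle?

14

We have s[1] = 23; s[2] = 55; s[3] = 11; s[4] = 41; s[5] = 1; s[6] = 45; s[7] = 7; s[8] = 15; s[9] = 9; s[10] = 51; s[11] = 39; s[12] = 33; s[13] = 55; s[14] = 21; s[15] = 23; s[16] = 55.
Since (s[15], s[16]) = (s[1], s[2]) = (23, 55) (two consecutive terms determine the rest), the sequence is periodic with period 14.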